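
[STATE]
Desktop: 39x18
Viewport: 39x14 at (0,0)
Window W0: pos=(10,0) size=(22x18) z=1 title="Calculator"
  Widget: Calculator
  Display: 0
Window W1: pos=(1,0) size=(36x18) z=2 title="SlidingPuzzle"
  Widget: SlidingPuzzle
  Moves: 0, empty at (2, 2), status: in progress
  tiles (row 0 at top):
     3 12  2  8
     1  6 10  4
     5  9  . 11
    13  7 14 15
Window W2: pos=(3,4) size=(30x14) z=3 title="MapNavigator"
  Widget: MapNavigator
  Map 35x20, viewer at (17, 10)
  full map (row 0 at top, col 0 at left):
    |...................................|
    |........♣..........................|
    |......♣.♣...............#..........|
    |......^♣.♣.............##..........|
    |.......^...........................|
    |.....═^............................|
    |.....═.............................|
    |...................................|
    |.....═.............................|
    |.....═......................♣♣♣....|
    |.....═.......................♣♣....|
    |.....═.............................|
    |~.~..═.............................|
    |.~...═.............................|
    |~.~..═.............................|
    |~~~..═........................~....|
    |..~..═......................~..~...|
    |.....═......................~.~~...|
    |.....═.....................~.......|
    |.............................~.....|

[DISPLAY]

 ┏━━━━━━━━━━━━━━━━━━━━━━━━━━━━━━━━━━┓  
 ┃ SlidingPuzzle                    ┃  
 ┠──────────────────────────────────┨  
 ┃┌────┬────┬────┬────┐             ┃  
 ┃│┏━━━━━━━━━━━━━━━━━━━━━━━━━━━━┓   ┃  
 ┃├┃ MapNavigator               ┃   ┃  
 ┃│┠────────────────────────────┨   ┃  
 ┃├┃..═^........................┃   ┃  
 ┃│┃..═.........................┃   ┃  
 ┃├┃............................┃   ┃  
 ┃│┃..═.........................┃   ┃  
 ┃└┃..═......................♣♣♣┃   ┃  
 ┃M┃..═...........@...........♣♣┃   ┃  
 ┃ ┃..═.........................┃   ┃  


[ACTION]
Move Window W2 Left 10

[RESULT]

 ┏━━━━━━━━━━━━━━━━━━━━━━━━━━━━━━━━━━┓  
 ┃ SlidingPuzzle                    ┃  
 ┠──────────────────────────────────┨  
 ┃┌────┬────┬────┬────┐             ┃  
┏━━━━━━━━━━━━━━━━━━━━━━━━━━━━┓      ┃  
┃ MapNavigator               ┃      ┃  
┠────────────────────────────┨      ┃  
┃..═^........................┃      ┃  
┃..═.........................┃      ┃  
┃............................┃      ┃  
┃..═.........................┃      ┃  
┃..═......................♣♣♣┃      ┃  
┃..═...........@...........♣♣┃      ┃  
┃..═.........................┃      ┃  


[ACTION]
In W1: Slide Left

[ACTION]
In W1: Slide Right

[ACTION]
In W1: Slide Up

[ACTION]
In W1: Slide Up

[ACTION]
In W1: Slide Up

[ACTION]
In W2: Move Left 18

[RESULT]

 ┏━━━━━━━━━━━━━━━━━━━━━━━━━━━━━━━━━━┓  
 ┃ SlidingPuzzle                    ┃  
 ┠──────────────────────────────────┨  
 ┃┌────┬────┬────┬────┐             ┃  
┏━━━━━━━━━━━━━━━━━━━━━━━━━━━━┓      ┃  
┃ MapNavigator               ┃      ┃  
┠────────────────────────────┨      ┃  
┃              .....═^.......┃      ┃  
┃              .....═........┃      ┃  
┃              ..............┃      ┃  
┃              .....═........┃      ┃  
┃              .....═........┃      ┃  
┃              @....═........┃      ┃  
┃              .....═........┃      ┃  


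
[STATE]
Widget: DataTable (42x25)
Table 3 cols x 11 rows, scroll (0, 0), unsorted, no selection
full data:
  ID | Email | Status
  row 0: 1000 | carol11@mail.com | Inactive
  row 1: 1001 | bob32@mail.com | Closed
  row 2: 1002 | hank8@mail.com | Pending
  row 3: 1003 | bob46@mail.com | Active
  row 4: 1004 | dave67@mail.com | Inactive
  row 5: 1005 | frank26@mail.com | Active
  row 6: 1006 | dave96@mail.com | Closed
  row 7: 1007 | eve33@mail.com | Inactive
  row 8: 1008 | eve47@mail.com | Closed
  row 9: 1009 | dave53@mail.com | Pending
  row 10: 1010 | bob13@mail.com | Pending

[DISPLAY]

ID  │Email           │Status              
────┼────────────────┼────────            
1000│carol11@mail.com│Inactive            
1001│bob32@mail.com  │Closed              
1002│hank8@mail.com  │Pending             
1003│bob46@mail.com  │Active              
1004│dave67@mail.com │Inactive            
1005│frank26@mail.com│Active              
1006│dave96@mail.com │Closed              
1007│eve33@mail.com  │Inactive            
1008│eve47@mail.com  │Closed              
1009│dave53@mail.com │Pending             
1010│bob13@mail.com  │Pending             
                                          
                                          
                                          
                                          
                                          
                                          
                                          
                                          
                                          
                                          
                                          
                                          


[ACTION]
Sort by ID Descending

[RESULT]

ID ▼│Email           │Status              
────┼────────────────┼────────            
1010│bob13@mail.com  │Pending             
1009│dave53@mail.com │Pending             
1008│eve47@mail.com  │Closed              
1007│eve33@mail.com  │Inactive            
1006│dave96@mail.com │Closed              
1005│frank26@mail.com│Active              
1004│dave67@mail.com │Inactive            
1003│bob46@mail.com  │Active              
1002│hank8@mail.com  │Pending             
1001│bob32@mail.com  │Closed              
1000│carol11@mail.com│Inactive            
                                          
                                          
                                          
                                          
                                          
                                          
                                          
                                          
                                          
                                          
                                          
                                          


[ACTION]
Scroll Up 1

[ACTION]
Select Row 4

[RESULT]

ID ▼│Email           │Status              
────┼────────────────┼────────            
1010│bob13@mail.com  │Pending             
1009│dave53@mail.com │Pending             
1008│eve47@mail.com  │Closed              
1007│eve33@mail.com  │Inactive            
>006│dave96@mail.com │Closed              
1005│frank26@mail.com│Active              
1004│dave67@mail.com │Inactive            
1003│bob46@mail.com  │Active              
1002│hank8@mail.com  │Pending             
1001│bob32@mail.com  │Closed              
1000│carol11@mail.com│Inactive            
                                          
                                          
                                          
                                          
                                          
                                          
                                          
                                          
                                          
                                          
                                          
                                          


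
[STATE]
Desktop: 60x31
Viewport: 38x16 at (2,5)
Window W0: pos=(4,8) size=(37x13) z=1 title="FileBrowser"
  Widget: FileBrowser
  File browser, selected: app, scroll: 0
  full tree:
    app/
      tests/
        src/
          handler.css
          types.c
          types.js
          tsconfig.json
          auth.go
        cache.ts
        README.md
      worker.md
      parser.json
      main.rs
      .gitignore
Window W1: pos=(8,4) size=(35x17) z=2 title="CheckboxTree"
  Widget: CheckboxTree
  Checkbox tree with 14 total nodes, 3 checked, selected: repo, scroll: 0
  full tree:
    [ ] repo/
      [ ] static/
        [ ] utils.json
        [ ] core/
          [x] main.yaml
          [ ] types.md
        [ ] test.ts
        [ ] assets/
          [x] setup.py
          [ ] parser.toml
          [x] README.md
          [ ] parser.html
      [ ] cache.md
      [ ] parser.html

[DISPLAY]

      ┃ CheckboxTree                  
      ┠───────────────────────────────
      ┃>[-] repo/                     
  ┏━━━┃   [-] static/                 
  ┃ Fi┃     [ ] utils.json            
  ┠───┃     [-] core/                 
  ┃> [┃       [x] main.yaml           
  ┃   ┃       [ ] types.md            
  ┃   ┃     [ ] test.ts               
  ┃   ┃     [-] assets/               
  ┃   ┃       [x] setup.py            
  ┃   ┃       [ ] parser.toml         
  ┃   ┃       [x] README.md           
  ┃   ┃       [ ] parser.html         
  ┃   ┃   [ ] cache.md                
  ┗━━━┗━━━━━━━━━━━━━━━━━━━━━━━━━━━━━━━


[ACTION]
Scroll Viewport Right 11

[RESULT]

ckboxTree                    ┃        
─────────────────────────────┨        
 repo/                       ┃        
-] static/                   ┃        
 [ ] utils.json              ┃        
 [-] core/                   ┃        
   [x] main.yaml             ┃        
   [ ] types.md              ┃        
 [ ] test.ts                 ┃        
 [-] assets/                 ┃        
   [x] setup.py              ┃        
   [ ] parser.toml           ┃        
   [x] README.md             ┃        
   [ ] parser.html           ┃        
 ] cache.md                  ┃        
━━━━━━━━━━━━━━━━━━━━━━━━━━━━━┛        


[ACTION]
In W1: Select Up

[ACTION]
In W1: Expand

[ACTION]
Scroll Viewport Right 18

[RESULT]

                    ┃                 
────────────────────┨                 
                    ┃                 
/                   ┃                 
s.json              ┃                 
/                   ┃                 
in.yaml             ┃                 
pes.md              ┃                 
.ts                 ┃                 
ts/                 ┃                 
tup.py              ┃                 
rser.toml           ┃                 
ADME.md             ┃                 
rser.html           ┃                 
md                  ┃                 
━━━━━━━━━━━━━━━━━━━━┛                 


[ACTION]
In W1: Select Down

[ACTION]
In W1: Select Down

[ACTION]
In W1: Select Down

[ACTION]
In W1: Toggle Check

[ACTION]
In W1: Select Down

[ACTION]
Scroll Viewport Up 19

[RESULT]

                                      
                                      
                                      
                                      
━━━━━━━━━━━━━━━━━━━━┓                 
                    ┃                 
────────────────────┨                 
                    ┃                 
/                   ┃                 
s.json              ┃                 
/                   ┃                 
in.yaml             ┃                 
pes.md              ┃                 
.ts                 ┃                 
ts/                 ┃                 
tup.py              ┃                 


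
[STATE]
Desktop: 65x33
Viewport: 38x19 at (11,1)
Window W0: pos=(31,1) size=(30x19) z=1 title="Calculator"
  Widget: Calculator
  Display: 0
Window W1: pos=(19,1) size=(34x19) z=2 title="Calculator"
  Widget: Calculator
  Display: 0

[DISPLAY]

        ┏━━━━━━━━━━━━━━━━━━━━━━━━━━━━━
        ┃ Calculator                  
        ┠─────────────────────────────
        ┃                             
        ┃┌───┬───┬───┬───┐            
        ┃│ 7 │ 8 │ 9 │ ÷ │            
        ┃├───┼───┼───┼───┤            
        ┃│ 4 │ 5 │ 6 │ × │            
        ┃├───┼───┼───┼───┤            
        ┃│ 1 │ 2 │ 3 │ - │            
        ┃├───┼───┼───┼───┤            
        ┃│ 0 │ . │ = │ + │            
        ┃├───┼───┼───┼───┤            
        ┃│ C │ MC│ MR│ M+│            
        ┃└───┴───┴───┴───┘            
        ┃                             
        ┃                             
        ┃                             
        ┗━━━━━━━━━━━━━━━━━━━━━━━━━━━━━


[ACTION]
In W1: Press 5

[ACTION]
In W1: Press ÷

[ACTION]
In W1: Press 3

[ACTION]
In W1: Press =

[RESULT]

        ┏━━━━━━━━━━━━━━━━━━━━━━━━━━━━━
        ┃ Calculator                  
        ┠─────────────────────────────
        ┃                     1.666666
        ┃┌───┬───┬───┬───┐            
        ┃│ 7 │ 8 │ 9 │ ÷ │            
        ┃├───┼───┼───┼───┤            
        ┃│ 4 │ 5 │ 6 │ × │            
        ┃├───┼───┼───┼───┤            
        ┃│ 1 │ 2 │ 3 │ - │            
        ┃├───┼───┼───┼───┤            
        ┃│ 0 │ . │ = │ + │            
        ┃├───┼───┼───┼───┤            
        ┃│ C │ MC│ MR│ M+│            
        ┃└───┴───┴───┴───┘            
        ┃                             
        ┃                             
        ┃                             
        ┗━━━━━━━━━━━━━━━━━━━━━━━━━━━━━


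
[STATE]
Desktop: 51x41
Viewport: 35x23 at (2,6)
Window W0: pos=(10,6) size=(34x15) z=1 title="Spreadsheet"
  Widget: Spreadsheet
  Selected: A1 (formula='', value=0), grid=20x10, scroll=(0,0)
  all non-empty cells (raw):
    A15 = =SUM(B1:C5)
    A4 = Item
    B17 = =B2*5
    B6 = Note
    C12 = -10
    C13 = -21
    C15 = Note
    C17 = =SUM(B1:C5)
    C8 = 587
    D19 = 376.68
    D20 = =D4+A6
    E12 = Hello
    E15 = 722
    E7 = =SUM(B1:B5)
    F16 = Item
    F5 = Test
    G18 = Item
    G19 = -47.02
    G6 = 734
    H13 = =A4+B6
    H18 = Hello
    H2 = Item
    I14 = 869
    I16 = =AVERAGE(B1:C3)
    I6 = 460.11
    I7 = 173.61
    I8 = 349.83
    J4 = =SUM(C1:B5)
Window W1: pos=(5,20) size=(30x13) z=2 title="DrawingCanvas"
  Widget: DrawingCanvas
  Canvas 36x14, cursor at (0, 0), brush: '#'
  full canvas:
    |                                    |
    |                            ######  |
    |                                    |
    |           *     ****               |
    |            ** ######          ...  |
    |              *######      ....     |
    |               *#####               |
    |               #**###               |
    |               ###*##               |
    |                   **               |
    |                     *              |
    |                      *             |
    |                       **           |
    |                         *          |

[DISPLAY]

        ┏━━━━━━━━━━━━━━━━━━━━━━━━━━
        ┃ Spreadsheet              
        ┠──────────────────────────
        ┃A1:                       
        ┃       A       B       C  
        ┃--------------------------
        ┃  1      [0]       0      
        ┃  2        0       0      
        ┃  3        0       0      
        ┃  4 Item           0      
        ┃  5        0       0      
        ┃  6        0Note          
        ┃  7        0       0      
        ┃  8        0       0     5
   ┏━━━━━━━━━━━━━━━━━━━━━━━━━━━━┓━━
   ┃ DrawingCanvas              ┃  
   ┠────────────────────────────┨  
   ┃+                           ┃  
   ┃                            ┃  
   ┃                            ┃  
   ┃           *     ****       ┃  
   ┃            ** ######       ┃  
   ┃              *######      .┃  


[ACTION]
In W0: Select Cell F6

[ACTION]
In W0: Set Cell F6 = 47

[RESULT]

        ┏━━━━━━━━━━━━━━━━━━━━━━━━━━
        ┃ Spreadsheet              
        ┠──────────────────────────
        ┃F6: 47                    
        ┃       A       B       C  
        ┃--------------------------
        ┃  1        0       0      
        ┃  2        0       0      
        ┃  3        0       0      
        ┃  4 Item           0      
        ┃  5        0       0      
        ┃  6        0Note          
        ┃  7        0       0      
        ┃  8        0       0     5
   ┏━━━━━━━━━━━━━━━━━━━━━━━━━━━━┓━━
   ┃ DrawingCanvas              ┃  
   ┠────────────────────────────┨  
   ┃+                           ┃  
   ┃                            ┃  
   ┃                            ┃  
   ┃           *     ****       ┃  
   ┃            ** ######       ┃  
   ┃              *######      .┃  


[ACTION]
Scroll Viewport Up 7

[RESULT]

                                   
                                   
                                   
                                   
                                   
                                   
        ┏━━━━━━━━━━━━━━━━━━━━━━━━━━
        ┃ Spreadsheet              
        ┠──────────────────────────
        ┃F6: 47                    
        ┃       A       B       C  
        ┃--------------------------
        ┃  1        0       0      
        ┃  2        0       0      
        ┃  3        0       0      
        ┃  4 Item           0      
        ┃  5        0       0      
        ┃  6        0Note          
        ┃  7        0       0      
        ┃  8        0       0     5
   ┏━━━━━━━━━━━━━━━━━━━━━━━━━━━━┓━━
   ┃ DrawingCanvas              ┃  
   ┠────────────────────────────┨  


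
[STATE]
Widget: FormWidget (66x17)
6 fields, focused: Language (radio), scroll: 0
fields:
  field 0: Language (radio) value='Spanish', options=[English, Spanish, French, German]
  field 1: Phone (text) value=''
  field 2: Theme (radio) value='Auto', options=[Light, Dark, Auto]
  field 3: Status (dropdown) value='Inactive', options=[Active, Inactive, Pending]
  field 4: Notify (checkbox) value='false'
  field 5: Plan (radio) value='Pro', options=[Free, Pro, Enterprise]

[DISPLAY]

> Language:   ( ) English  (●) Spanish  ( ) French  ( ) German    
  Phone:      [                                                  ]
  Theme:      ( ) Light  ( ) Dark  (●) Auto                       
  Status:     [Inactive                                         ▼]
  Notify:     [ ]                                                 
  Plan:       ( ) Free  (●) Pro  ( ) Enterprise                   
                                                                  
                                                                  
                                                                  
                                                                  
                                                                  
                                                                  
                                                                  
                                                                  
                                                                  
                                                                  
                                                                  


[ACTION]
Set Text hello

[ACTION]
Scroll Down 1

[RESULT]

  Phone:      [                                                  ]
  Theme:      ( ) Light  ( ) Dark  (●) Auto                       
  Status:     [Inactive                                         ▼]
  Notify:     [ ]                                                 
  Plan:       ( ) Free  (●) Pro  ( ) Enterprise                   
                                                                  
                                                                  
                                                                  
                                                                  
                                                                  
                                                                  
                                                                  
                                                                  
                                                                  
                                                                  
                                                                  
                                                                  


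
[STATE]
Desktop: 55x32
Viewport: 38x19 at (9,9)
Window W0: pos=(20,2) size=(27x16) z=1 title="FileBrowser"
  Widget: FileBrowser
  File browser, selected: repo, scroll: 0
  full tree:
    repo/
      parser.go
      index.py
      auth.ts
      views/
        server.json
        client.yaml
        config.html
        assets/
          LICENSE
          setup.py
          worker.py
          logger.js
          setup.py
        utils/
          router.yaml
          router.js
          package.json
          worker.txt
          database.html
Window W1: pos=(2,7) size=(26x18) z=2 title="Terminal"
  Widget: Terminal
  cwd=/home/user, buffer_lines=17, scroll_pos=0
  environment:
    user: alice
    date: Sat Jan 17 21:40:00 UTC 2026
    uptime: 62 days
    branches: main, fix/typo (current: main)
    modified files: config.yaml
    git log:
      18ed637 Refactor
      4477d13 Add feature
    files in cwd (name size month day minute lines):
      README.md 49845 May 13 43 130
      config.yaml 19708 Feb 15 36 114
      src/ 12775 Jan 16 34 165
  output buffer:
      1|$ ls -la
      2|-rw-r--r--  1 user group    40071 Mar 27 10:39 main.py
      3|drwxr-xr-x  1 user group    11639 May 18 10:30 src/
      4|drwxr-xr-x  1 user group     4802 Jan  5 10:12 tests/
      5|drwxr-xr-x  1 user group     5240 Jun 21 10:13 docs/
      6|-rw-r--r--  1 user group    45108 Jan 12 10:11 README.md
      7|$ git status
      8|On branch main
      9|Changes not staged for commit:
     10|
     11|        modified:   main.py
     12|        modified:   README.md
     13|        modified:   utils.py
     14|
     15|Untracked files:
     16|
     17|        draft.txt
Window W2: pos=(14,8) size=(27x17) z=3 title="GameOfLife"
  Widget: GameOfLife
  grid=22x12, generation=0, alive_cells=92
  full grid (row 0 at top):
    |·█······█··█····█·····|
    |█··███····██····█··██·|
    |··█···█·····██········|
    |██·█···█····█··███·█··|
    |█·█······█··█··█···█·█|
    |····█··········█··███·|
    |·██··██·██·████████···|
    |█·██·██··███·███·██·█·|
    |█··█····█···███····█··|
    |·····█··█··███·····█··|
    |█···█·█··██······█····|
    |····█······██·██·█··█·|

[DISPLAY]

─────┃ GameOfLife              ┃     ┃
la   ┠─────────────────────────┨     ┃
-r-- ┃Gen: 0                   ┃     ┃
xr-x ┃·█······█··█····█·····   ┃     ┃
xr-x ┃█··███····██····█··██·   ┃     ┃
xr-x ┃··█···█·····██········   ┃     ┃
-r-- ┃██·█···█····█··███·█··   ┃     ┃
statu┃█·█······█··█··█···█·█   ┃     ┃
nch m┃····█··········█··███·   ┃━━━━━┛
s not┃·██··██·██·████████···   ┃      
     ┃█·██·██··███·███·██·█·   ┃      
  mod┃█··█····█···███····█··   ┃      
  mod┃·····█··█··███·····█··   ┃      
  mod┃█···█·█··██······█····   ┃      
     ┃····█······██·██·█··█·   ┃      
━━━━━┗━━━━━━━━━━━━━━━━━━━━━━━━━┛      
                                      
                                      
                                      


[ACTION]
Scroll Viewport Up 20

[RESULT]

                                      
                                      
           ┏━━━━━━━━━━━━━━━━━━━━━━━━━┓
           ┃ FileBrowser             ┃
           ┠─────────────────────────┨
           ┃> [-] repo/              ┃
           ┃    parser.go            ┃
━━━━━━━━━━━━━━━━━━┓ex.py             ┃
nal  ┏━━━━━━━━━━━━━━━━━━━━━━━━━┓     ┃
─────┃ GameOfLife              ┃     ┃
la   ┠─────────────────────────┨     ┃
-r-- ┃Gen: 0                   ┃     ┃
xr-x ┃·█······█··█····█·····   ┃     ┃
xr-x ┃█··███····██····█··██·   ┃     ┃
xr-x ┃··█···█·····██········   ┃     ┃
-r-- ┃██·█···█····█··███·█··   ┃     ┃
statu┃█·█······█··█··█···█·█   ┃     ┃
nch m┃····█··········█··███·   ┃━━━━━┛
s not┃·██··██·██·████████···   ┃      


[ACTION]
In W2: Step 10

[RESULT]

                                      
                                      
           ┏━━━━━━━━━━━━━━━━━━━━━━━━━┓
           ┃ FileBrowser             ┃
           ┠─────────────────────────┨
           ┃> [-] repo/              ┃
           ┃    parser.go            ┃
━━━━━━━━━━━━━━━━━━┓ex.py             ┃
nal  ┏━━━━━━━━━━━━━━━━━━━━━━━━━┓     ┃
─────┃ GameOfLife              ┃     ┃
la   ┠─────────────────────────┨     ┃
-r-- ┃Gen: 10                  ┃     ┃
xr-x ┃········██······██·█··   ┃     ┃
xr-x ┃········█·█·····██·█·█   ┃     ┃
xr-x ┃················█·····   ┃     ┃
-r-- ┃········█··█·····█··██   ┃     ┃
statu┃········█··█·····█·██·   ┃     ┃
nch m┃·······█···█······█···   ┃━━━━━┛
s not┃·███···████···········   ┃      


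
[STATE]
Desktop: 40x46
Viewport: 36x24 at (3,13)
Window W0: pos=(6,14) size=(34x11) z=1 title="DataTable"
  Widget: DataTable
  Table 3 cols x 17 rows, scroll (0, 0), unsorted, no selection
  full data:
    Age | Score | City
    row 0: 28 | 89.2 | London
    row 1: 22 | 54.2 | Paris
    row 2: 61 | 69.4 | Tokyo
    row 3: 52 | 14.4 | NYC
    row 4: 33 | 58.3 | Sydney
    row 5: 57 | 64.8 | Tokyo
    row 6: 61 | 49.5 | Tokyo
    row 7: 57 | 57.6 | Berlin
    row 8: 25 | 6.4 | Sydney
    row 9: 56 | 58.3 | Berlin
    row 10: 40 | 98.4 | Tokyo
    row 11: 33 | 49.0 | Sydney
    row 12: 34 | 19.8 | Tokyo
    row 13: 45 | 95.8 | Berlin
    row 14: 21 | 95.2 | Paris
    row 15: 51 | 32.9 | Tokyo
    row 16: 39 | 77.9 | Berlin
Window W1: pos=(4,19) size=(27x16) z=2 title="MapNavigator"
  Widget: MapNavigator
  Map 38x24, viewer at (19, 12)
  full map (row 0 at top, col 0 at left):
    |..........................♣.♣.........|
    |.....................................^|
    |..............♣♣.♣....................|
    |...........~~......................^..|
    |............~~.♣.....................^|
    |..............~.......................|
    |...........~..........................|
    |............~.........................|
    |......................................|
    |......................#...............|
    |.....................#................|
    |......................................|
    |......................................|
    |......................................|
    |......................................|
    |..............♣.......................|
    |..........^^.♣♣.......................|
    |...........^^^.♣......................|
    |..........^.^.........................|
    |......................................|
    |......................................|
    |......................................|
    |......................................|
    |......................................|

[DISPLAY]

                                    
   ┏━━━━━━━━━━━━━━━━━━━━━━━━━━━━━━━━
   ┃ DataTable                      
   ┠────────────────────────────────
   ┃Age│Score│City                  
   ┃───┼─────┼──────                
 ┏━━━━━━━━━━━━━━━━━━━━━━━━━┓        
 ┃ MapNavigator            ┃        
 ┠─────────────────────────┨        
 ┃....~....................┃        
 ┃.....~...................┃        
 ┃.........................┃━━━━━━━━
 ┃...............#.........┃        
 ┃..............#..........┃        
 ┃.........................┃        
 ┃............@............┃        
 ┃.........................┃        
 ┃.........................┃        
 ┃.......♣.................┃        
 ┃...^^.♣♣.................┃        
 ┃....^^^.♣................┃        
 ┗━━━━━━━━━━━━━━━━━━━━━━━━━┛        
                                    
                                    


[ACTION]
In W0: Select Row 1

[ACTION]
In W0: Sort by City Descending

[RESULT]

                                    
   ┏━━━━━━━━━━━━━━━━━━━━━━━━━━━━━━━━
   ┃ DataTable                      
   ┠────────────────────────────────
   ┃Age│Score│City ▼                
   ┃───┼─────┼──────                
 ┏━━━━━━━━━━━━━━━━━━━━━━━━━┓        
 ┃ MapNavigator            ┃        
 ┠─────────────────────────┨        
 ┃....~....................┃        
 ┃.....~...................┃        
 ┃.........................┃━━━━━━━━
 ┃...............#.........┃        
 ┃..............#..........┃        
 ┃.........................┃        
 ┃............@............┃        
 ┃.........................┃        
 ┃.........................┃        
 ┃.......♣.................┃        
 ┃...^^.♣♣.................┃        
 ┃....^^^.♣................┃        
 ┗━━━━━━━━━━━━━━━━━━━━━━━━━┛        
                                    
                                    


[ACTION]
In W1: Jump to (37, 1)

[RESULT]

                                    
   ┏━━━━━━━━━━━━━━━━━━━━━━━━━━━━━━━━
   ┃ DataTable                      
   ┠────────────────────────────────
   ┃Age│Score│City ▼                
   ┃───┼─────┼──────                
 ┏━━━━━━━━━━━━━━━━━━━━━━━━━┓        
 ┃ MapNavigator            ┃        
 ┠─────────────────────────┨        
 ┃                         ┃        
 ┃                         ┃        
 ┃                         ┃━━━━━━━━
 ┃                         ┃        
 ┃                         ┃        
 ┃.♣.♣.........            ┃        
 ┃............@            ┃        
 ┃.............            ┃        
 ┃..........^..            ┃        
 ┃............^            ┃        
 ┃.............            ┃        
 ┃.............            ┃        
 ┗━━━━━━━━━━━━━━━━━━━━━━━━━┛        
                                    
                                    


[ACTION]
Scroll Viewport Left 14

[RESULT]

                                    
      ┏━━━━━━━━━━━━━━━━━━━━━━━━━━━━━
      ┃ DataTable                   
      ┠─────────────────────────────
      ┃Age│Score│City ▼             
      ┃───┼─────┼──────             
    ┏━━━━━━━━━━━━━━━━━━━━━━━━━┓     
    ┃ MapNavigator            ┃     
    ┠─────────────────────────┨     
    ┃                         ┃     
    ┃                         ┃     
    ┃                         ┃━━━━━
    ┃                         ┃     
    ┃                         ┃     
    ┃.♣.♣.........            ┃     
    ┃............@            ┃     
    ┃.............            ┃     
    ┃..........^..            ┃     
    ┃............^            ┃     
    ┃.............            ┃     
    ┃.............            ┃     
    ┗━━━━━━━━━━━━━━━━━━━━━━━━━┛     
                                    
                                    


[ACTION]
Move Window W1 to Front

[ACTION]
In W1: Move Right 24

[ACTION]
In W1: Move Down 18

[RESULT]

                                    
      ┏━━━━━━━━━━━━━━━━━━━━━━━━━━━━━
      ┃ DataTable                   
      ┠─────────────────────────────
      ┃Age│Score│City ▼             
      ┃───┼─────┼──────             
    ┏━━━━━━━━━━━━━━━━━━━━━━━━━┓     
    ┃ MapNavigator            ┃     
    ┠─────────────────────────┨     
    ┃.............            ┃     
    ┃.............            ┃     
    ┃.............            ┃━━━━━
    ┃.............            ┃     
    ┃.............            ┃     
    ┃.............            ┃     
    ┃............@            ┃     
    ┃.............            ┃     
    ┃.............            ┃     
    ┃.............            ┃     
    ┃.............            ┃     
    ┃                         ┃     
    ┗━━━━━━━━━━━━━━━━━━━━━━━━━┛     
                                    
                                    


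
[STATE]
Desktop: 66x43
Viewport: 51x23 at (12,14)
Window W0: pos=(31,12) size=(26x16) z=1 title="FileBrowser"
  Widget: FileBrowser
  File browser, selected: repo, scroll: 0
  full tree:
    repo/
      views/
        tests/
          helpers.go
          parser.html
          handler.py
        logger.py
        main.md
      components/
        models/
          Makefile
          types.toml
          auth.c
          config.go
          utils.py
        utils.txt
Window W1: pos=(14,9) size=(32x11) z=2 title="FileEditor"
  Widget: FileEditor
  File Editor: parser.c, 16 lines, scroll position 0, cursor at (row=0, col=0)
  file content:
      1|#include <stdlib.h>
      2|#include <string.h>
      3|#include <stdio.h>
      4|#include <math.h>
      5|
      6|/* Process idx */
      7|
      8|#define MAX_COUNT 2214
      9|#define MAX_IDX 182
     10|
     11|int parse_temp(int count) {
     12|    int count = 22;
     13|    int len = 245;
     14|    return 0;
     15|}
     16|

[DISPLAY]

  ┃#include <stdio.h>           ░┃──────────┨      
  ┃#include <math.h>            ░┃          ┃      
  ┃                             ░┃          ┃      
  ┃/* Process idx */            ░┃ents/     ┃      
  ┃                             ▼┃          ┃      
  ┗━━━━━━━━━━━━━━━━━━━━━━━━━━━━━━┛          ┃      
                   ┃                        ┃      
                   ┃                        ┃      
                   ┃                        ┃      
                   ┃                        ┃      
                   ┃                        ┃      
                   ┃                        ┃      
                   ┃                        ┃      
                   ┗━━━━━━━━━━━━━━━━━━━━━━━━┛      
                                                   
                                                   
                                                   
                                                   
                                                   
                                                   
                                                   
                                                   
                                                   


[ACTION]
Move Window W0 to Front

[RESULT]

  ┃#include <stdio.┠────────────────────────┨      
  ┃#include <math.h┃> [-] repo/             ┃      
  ┃                ┃    [+] views/          ┃      
  ┃/* Process idx *┃    [+] components/     ┃      
  ┃                ┃                        ┃      
  ┗━━━━━━━━━━━━━━━━┃                        ┃      
                   ┃                        ┃      
                   ┃                        ┃      
                   ┃                        ┃      
                   ┃                        ┃      
                   ┃                        ┃      
                   ┃                        ┃      
                   ┃                        ┃      
                   ┗━━━━━━━━━━━━━━━━━━━━━━━━┛      
                                                   
                                                   
                                                   
                                                   
                                                   
                                                   
                                                   
                                                   
                                                   


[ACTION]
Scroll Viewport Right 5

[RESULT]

#include <stdio.┠────────────────────────┨         
#include <math.h┃> [-] repo/             ┃         
                ┃    [+] views/          ┃         
/* Process idx *┃    [+] components/     ┃         
                ┃                        ┃         
━━━━━━━━━━━━━━━━┃                        ┃         
                ┃                        ┃         
                ┃                        ┃         
                ┃                        ┃         
                ┃                        ┃         
                ┃                        ┃         
                ┃                        ┃         
                ┃                        ┃         
                ┗━━━━━━━━━━━━━━━━━━━━━━━━┛         
                                                   
                                                   
                                                   
                                                   
                                                   
                                                   
                                                   
                                                   
                                                   


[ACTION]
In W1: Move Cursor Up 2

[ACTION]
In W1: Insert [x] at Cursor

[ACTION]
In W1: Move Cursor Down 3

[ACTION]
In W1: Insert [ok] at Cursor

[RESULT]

#include <stdio.┠────────────────────────┨         
#ok█nclude <math┃> [-] repo/             ┃         
                ┃    [+] views/          ┃         
/* Process idx *┃    [+] components/     ┃         
                ┃                        ┃         
━━━━━━━━━━━━━━━━┃                        ┃         
                ┃                        ┃         
                ┃                        ┃         
                ┃                        ┃         
                ┃                        ┃         
                ┃                        ┃         
                ┃                        ┃         
                ┃                        ┃         
                ┗━━━━━━━━━━━━━━━━━━━━━━━━┛         
                                                   
                                                   
                                                   
                                                   
                                                   
                                                   
                                                   
                                                   
                                                   
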